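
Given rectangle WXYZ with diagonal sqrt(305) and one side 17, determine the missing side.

The diagonal of a rectangle forms a right triangle with the two sides.
Rearranging the Pythagorean theorem: missing side = sqrt(d^2 - known^2).
= sqrt(305 - 289) = sqrt(16) = 4.

4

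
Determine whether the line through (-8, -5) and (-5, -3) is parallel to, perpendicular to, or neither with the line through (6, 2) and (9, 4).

Slope of line 1: m1 = (-3 - -5)/(-5 - -8) = 2/3 = 2/3
Slope of line 2: m2 = (4 - 2)/(9 - 6) = 2/3 = 2/3
m1 = m2, so the lines are parallel.

Parallel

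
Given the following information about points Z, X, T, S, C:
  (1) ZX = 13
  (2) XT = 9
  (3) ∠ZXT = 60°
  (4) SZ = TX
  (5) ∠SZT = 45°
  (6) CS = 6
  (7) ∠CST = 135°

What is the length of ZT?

Step 1: By the law of cosines on triangle ZXT: ZT² = 13² + 9² − 2·13·9·cos(60°) = 133, so ZT = √133.

Therefore, the length of ZT = √133.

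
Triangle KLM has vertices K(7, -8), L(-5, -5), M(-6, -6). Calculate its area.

Using the Shoelace formula for a triangle:
Area = (1/2)|x0(y1 - y2) + x1(y2 - y0) + x2(y0 - y1)|
Area = (1/2)|7(-5 - -6) + -5(-6 - -8) + -6(-8 - -5)|
Area = (1/2)|7 + -10 + 18|
Area = (1/2)|15|
Area = (1/2)(15)
Area = 15/2

15/2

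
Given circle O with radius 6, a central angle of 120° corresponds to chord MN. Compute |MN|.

Chord length = 2r sin(θ/2)
= 2 × 6 × sin(120°/2)
= 2 × 6 × sin(60°)
= 6*sqrt(3)

6*sqrt(3)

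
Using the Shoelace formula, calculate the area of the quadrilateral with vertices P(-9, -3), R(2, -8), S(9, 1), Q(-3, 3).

The Shoelace formula works by pairing each vertex with the next (cycling back to the first).
For each pair, compute x_i*y_(i+1) - x_(i+1)*y_i:
  (-9*-8 - 2*-3) = 78
  (2*1 - 9*-8) = 74
  (9*3 - -3*1) = 30
  (-3*-3 - -9*3) = 36
Taking half the absolute value of the total: Area = (1/2)(218) = 109.

109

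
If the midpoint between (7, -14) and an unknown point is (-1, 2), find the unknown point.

Using the midpoint formula: M = ((x1 + x2)/2, (y1 + y2)/2)
We know M = (-1, 2) and R = (7, -14)
For x: -1 = (7 + x2)/2, so x2 = 2*-1 - 7 = -9
For y: 2 = (-14 + y2)/2, so y2 = 2*2 - -14 = 18
P = (-9, 18)

(-9, 18)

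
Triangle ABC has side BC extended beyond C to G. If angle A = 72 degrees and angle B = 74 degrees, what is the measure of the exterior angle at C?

The interior angle at C is 180 - 72 - 74 = 34 degrees.
The exterior angle and interior angle at C are supplementary:
Exterior angle = 180 - 34 = 146 degrees.

146 degrees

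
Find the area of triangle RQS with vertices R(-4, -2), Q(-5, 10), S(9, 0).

The Shoelace formula computes the area from vertex coordinates by summing cross products.
For vertices (-4,-2), (-5,10), (9,0):
Signed sum = -4*10 - -5*-2 + -5*0 - 9*10 + 9*-2 - -4*0
= -50 + -90 + -18 = -158
Area = (1/2)|-158| = 79.

79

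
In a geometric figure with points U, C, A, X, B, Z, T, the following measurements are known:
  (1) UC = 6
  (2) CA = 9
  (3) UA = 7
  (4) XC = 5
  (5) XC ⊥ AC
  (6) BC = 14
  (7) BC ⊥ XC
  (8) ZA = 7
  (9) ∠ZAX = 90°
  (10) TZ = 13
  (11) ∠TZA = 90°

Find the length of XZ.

Step 1: By the law of cosines on triangle XCA: XA² = 5² + 9² − 2·5·9·cos(90°) = 106, so XA = √106.
Step 2: By the law of cosines on triangle XAZ: XZ² = √106² + 7² − 2·√106·7·cos(90°) = 155, so XZ = √155.

Therefore, the length of XZ = √155.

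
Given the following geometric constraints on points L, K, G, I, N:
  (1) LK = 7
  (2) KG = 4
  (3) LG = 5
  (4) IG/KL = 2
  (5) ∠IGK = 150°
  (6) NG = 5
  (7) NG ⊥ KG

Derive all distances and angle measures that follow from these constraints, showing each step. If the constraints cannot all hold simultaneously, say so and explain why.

The constraints are consistent.

From the given relations:
  IG = 2·KL = 2·7 = 14

Step 1: From KG = 4, GI = 14, and ∠KGI = 150°, by the law of cosines:
  KI² = KG² + GI² - 2·KG·GI·cos(150°) = 16 + 196 + 96.99 = 309
  KI ≈ 17.58

Step 2: From KG = 4, GN = 5, and ∠KGN = 90°, by the law of cosines:
  KN² = KG² + GN² - 2·KG·GN·cos(90°) = 16 + 25 - 0 = 41
  KN = √41

Step 3: From LG = 5, LK = 7, GK = 4, by the inverse law of cosines:
  cos(∠GLK) = (LG² + LK² - GK²) / (2·LG·LK)
  ∠GLK = 34.05°

Step 4: From KG = 4, KL = 7, GL = 5, by the inverse law of cosines:
  cos(∠GKL) = (KG² + KL² - GL²) / (2·KG·KL)
  ∠GKL = 44.42°

Step 5: From GK = 4, GL = 5, KL = 7, by the inverse law of cosines:
  cos(∠KGL) = (GK² + GL² - KL²) / (2·GK·GL)
  ∠KGL = 101.54°

Step 6: From KG = 4, KI = 17.58, GI = 14, by the inverse law of cosines:
  cos(∠GKI) = (KG² + KI² - GI²) / (2·KG·KI)
  ∠GKI = 23.47°

Step 7: From KG = 4, KN = √41, GN = 5, by the inverse law of cosines:
  cos(∠GKN) = (KG² + KN² - GN²) / (2·KG·KN)
  ∠GKN = 51.34°

Step 8: From IG = 14, IK = 17.58, GK = 4, by the inverse law of cosines:
  cos(∠GIK) = (IG² + IK² - GK²) / (2·IG·IK)
  ∠GIK = 6.53°

Step 9: From NG = 5, NK = √41, GK = 4, by the inverse law of cosines:
  cos(∠GNK) = (NG² + NK² - GK²) / (2·NG·NK)
  ∠GNK = 38.66°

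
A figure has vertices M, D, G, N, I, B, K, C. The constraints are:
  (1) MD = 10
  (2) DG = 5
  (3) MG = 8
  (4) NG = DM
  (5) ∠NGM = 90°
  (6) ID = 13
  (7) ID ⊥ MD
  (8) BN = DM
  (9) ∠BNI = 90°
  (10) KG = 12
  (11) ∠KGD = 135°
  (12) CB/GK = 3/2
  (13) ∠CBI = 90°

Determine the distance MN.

From the given relations: NG = DM = 10.
Step 1: By the law of cosines on triangle MGN: MN² = 8² + 10² − 2·8·10·cos(90°) = 164, so MN = 2·√41.

Therefore, the length of MN = 2·√41.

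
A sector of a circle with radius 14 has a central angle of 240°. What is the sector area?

The full circle has area πr² = π(14)² = 196*pi.
The sector covers 240° out of 360°, a fraction of 2/3.
Sector area = 196*pi × 2/3 = 392*pi/3.

392*pi/3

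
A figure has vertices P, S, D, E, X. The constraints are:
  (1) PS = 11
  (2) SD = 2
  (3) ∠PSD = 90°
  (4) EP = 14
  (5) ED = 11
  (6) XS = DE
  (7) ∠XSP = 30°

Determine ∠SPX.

From the given relations: XS = DE = 11.
Step 1: By the law of cosines on triangle PSX: PX² = 11² + 11² − 2·11·11·cos(30°) = 32.42, so PX ≈ 5.69.
Step 2: By the inverse law of cosines on triangle SPX: cos(∠SPX) = (11² + 5.69² − 11²) / (2·11·5.69) = 32.42/125.27 = 0.2588, so ∠SPX = 75°.

Therefore, the measure of angle ∠SPX = 75°.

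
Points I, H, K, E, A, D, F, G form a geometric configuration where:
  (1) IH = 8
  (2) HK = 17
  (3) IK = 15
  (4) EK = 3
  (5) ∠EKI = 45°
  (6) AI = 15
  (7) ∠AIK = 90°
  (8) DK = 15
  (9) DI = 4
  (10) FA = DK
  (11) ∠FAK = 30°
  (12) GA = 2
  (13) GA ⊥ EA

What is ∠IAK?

Step 1: By the law of cosines on triangle AIK: AK² = 15² + 15² − 2·15·15·cos(90°) = 450, so AK = 15·√2.
Step 2: By the inverse law of cosines on triangle IAK: cos(∠IAK) = (15² + (15·√2)² − 15²) / (2·15·15·√2) = 450/636.4 = 0.7071, so ∠IAK = 45°.

Therefore, the measure of angle ∠IAK = 45°.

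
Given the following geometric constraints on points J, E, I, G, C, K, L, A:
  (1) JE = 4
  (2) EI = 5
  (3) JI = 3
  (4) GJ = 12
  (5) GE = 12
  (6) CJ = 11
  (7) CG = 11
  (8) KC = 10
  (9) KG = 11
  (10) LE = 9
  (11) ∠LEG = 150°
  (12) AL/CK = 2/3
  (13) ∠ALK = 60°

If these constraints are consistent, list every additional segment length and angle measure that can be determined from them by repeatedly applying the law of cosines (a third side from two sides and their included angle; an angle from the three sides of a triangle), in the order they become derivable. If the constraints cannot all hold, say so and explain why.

The constraints are consistent. Derivable facts, in order:
After 1 step:
- GL ≈ 20.3
- ∠CGJ = 56.94°
- ∠CGK = 54.07°
- ∠CJG = 56.94°
- ∠CKG = 62.96°
- ∠EGJ = 19.19°
- ∠EIJ = 53.13°
- ∠EJG = 80.41°
- ∠EJI = 90°
- ∠GCJ = 66.11°
- ∠GCK = 62.96°
- ∠GEJ = 80.41°
- ∠IEJ = 36.87°
After 2 steps:
- ∠EGL = 12.81°
- ∠ELG = 17.19°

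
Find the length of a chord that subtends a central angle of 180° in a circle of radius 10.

Chord = 2(10) sin(90°) = 20

20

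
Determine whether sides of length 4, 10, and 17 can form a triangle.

The longest side is 17. The other two sides sum to 4 + 10 = 14.
Since 14 ≤ 17, the two shorter sides cannot reach around to close the triangle.

No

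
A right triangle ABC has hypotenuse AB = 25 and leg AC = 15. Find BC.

By the Pythagorean theorem: BC^2 = AB^2 - AC^2
BC^2 = 25^2 - 15^2 = 625 - 225 = 400
BC = sqrt(400) = 20

20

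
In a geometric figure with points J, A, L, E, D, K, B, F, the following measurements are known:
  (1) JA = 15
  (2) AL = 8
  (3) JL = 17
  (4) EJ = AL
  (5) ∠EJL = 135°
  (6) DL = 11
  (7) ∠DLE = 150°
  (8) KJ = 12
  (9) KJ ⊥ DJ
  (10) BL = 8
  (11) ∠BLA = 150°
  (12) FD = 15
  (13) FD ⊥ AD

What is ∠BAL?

Step 1: By the law of cosines on triangle ALB: AB² = 8² + 8² − 2·8·8·cos(150°) = 238.85, so AB ≈ 15.45.
Step 2: By the inverse law of cosines on triangle BAL: cos(∠BAL) = (15.45² + 8² − 8²) / (2·15.45·8) = 238.85/247.28 = 0.9659, so ∠BAL = 15°.

Therefore, the measure of angle ∠BAL = 15°.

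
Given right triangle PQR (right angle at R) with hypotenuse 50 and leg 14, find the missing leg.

By the Pythagorean theorem: QR^2 = PQ^2 - PR^2
QR^2 = 50^2 - 14^2 = 2500 - 196 = 2304
QR = sqrt(2304) = 48

48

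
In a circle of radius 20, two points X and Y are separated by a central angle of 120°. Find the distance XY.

Chord length = 2r sin(θ/2)
= 2 × 20 × sin(120°/2)
= 2 × 20 × sin(60°)
= 20*sqrt(3)

20*sqrt(3)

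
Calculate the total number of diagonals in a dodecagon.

Each of the 12 vertices connects to 9 non-adjacent vertices via diagonals.
Total connections = 12 × 9 = 108, but each diagonal is counted twice.
Number of diagonals = 108 / 2 = 54.

54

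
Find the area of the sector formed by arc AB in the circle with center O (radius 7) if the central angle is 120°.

Sector area = πr² × θ/360
= π × 7² × 1/3
= π × 49 × 1/3
= 49*pi/3

49*pi/3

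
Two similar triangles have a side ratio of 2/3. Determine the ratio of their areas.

Area scales with the square of linear dimensions. If every length is multiplied by 2/3, then the area is multiplied by (2/3)^2 = 4/9.
The area ratio is 4:9.

4:9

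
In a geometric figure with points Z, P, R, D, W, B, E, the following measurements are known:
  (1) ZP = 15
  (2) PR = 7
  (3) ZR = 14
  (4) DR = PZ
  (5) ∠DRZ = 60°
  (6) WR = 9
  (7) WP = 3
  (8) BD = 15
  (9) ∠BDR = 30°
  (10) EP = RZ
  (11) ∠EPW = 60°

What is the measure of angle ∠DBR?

From the given relations: DR = PZ = 15.
Step 1: By the law of cosines on triangle BDR: BR² = 15² + 15² − 2·15·15·cos(30°) = 60.29, so BR ≈ 7.76.
Step 2: By the inverse law of cosines on triangle DBR: cos(∠DBR) = (15² + 7.76² − 15²) / (2·15·7.76) = 60.29/232.94 = 0.2588, so ∠DBR = 75°.

Therefore, the measure of angle ∠DBR = 75°.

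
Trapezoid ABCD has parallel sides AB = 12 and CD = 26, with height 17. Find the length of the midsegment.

The midsegment of a trapezoid = (base1 + base2) / 2
midsegment = (12 + 26) / 2
midsegment = 38 / 2
midsegment = 19

19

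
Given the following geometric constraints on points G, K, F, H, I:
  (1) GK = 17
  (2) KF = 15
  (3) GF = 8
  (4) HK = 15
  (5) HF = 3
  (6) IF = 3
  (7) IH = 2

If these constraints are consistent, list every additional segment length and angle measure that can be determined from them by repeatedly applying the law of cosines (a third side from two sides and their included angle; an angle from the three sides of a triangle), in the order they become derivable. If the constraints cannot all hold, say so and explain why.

The constraints are consistent. Derivable facts, in order:
After 1 step:
- ∠FGK = 61.93°
- ∠FHI = 70.53°
- ∠FHK = 84.26°
- ∠FIH = 70.53°
- ∠FKG = 28.07°
- ∠FKH = 11.48°
- ∠GFK = 90°
- ∠HFI = 38.94°
- ∠HFK = 84.26°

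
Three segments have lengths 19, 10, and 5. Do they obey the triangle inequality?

The longest side is 19. The other two sides sum to 5 + 10 = 15.
Since 15 ≤ 19, the two shorter sides cannot reach around to close the triangle.

No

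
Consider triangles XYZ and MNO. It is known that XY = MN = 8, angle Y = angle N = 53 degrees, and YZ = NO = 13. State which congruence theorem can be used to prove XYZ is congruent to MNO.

The given information provides:
XY = MN = 8, angle Y = angle N = 53 degrees, and YZ = NO = 13
This matches the SAS congruence theorem.
Two pairs of corresponding sides and the included angle are equal (Side-Angle-Side).

SAS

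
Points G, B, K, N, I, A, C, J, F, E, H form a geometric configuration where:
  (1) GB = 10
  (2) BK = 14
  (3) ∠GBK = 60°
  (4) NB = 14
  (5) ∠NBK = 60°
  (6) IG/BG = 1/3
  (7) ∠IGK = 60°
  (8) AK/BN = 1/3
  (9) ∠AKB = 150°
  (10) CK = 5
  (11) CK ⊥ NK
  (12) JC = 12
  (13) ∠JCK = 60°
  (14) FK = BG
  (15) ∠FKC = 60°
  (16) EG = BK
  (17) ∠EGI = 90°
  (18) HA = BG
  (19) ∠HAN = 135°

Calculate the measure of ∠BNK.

Step 1: By the law of cosines on triangle NBK: NK² = 14² + 14² − 2·14·14·cos(60°) = 196, so NK = 14.
Step 2: By the inverse law of cosines on triangle BNK: cos(∠BNK) = (14² + 14² − 14²) / (2·14·14) = 196/392 = 0.5, so ∠BNK = 60°.

Therefore, the measure of angle ∠BNK = 60°.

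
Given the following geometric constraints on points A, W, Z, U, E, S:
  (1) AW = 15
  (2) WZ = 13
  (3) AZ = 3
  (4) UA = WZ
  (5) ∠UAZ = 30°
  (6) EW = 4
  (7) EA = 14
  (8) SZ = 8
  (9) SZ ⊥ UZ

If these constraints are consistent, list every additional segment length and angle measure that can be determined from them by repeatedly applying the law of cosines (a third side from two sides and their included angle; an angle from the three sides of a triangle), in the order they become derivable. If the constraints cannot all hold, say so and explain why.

The constraints are consistent. Derivable facts, in order:
After 1 step:
- ZU ≈ 10.51
- ∠AEW = 96.67°
- ∠AWE = 67.98°
- ∠AWZ = 9.18°
- ∠AZW = 127.05°
- ∠EAW = 15.36°
- ∠WAZ = 43.76°
After 2 steps:
- US ≈ 13.21
- ∠AUZ = 8.21°
- ∠AZU = 141.79°
After 3 steps:
- ∠SUZ = 37.28°
- ∠USZ = 52.72°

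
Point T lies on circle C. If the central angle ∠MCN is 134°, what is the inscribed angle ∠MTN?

By the inscribed angle theorem, the inscribed angle is half the central angle.
Inscribed angle = 134° / 2 = 67°

67°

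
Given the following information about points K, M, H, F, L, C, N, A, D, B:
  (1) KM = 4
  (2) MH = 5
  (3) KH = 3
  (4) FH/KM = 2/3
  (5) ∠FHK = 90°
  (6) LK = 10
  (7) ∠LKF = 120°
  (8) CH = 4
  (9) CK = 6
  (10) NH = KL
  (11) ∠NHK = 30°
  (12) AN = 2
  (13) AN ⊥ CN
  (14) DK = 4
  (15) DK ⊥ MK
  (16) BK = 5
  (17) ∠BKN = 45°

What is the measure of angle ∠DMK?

Step 1: By the law of cosines on triangle MKD: MD² = 4² + 4² − 2·4·4·cos(90°) = 32, so MD = 4·√2.
Step 2: By the inverse law of cosines on triangle DMK: cos(∠DMK) = ((4·√2)² + 4² − 4²) / (2·4·√2·4) = 32/45.25 = 0.7071, so ∠DMK = 45°.

Therefore, the measure of angle ∠DMK = 45°.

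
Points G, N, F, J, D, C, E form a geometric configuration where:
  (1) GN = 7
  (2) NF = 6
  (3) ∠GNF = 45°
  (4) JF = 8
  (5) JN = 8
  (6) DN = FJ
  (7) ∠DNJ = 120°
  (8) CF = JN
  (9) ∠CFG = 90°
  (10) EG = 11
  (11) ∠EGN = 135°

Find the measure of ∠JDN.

From the given relations: DN = FJ = 8.
Step 1: By the law of cosines on triangle DNJ: DJ² = 8² + 8² − 2·8·8·cos(120°) = 192, so DJ = 8·√3.
Step 2: By the inverse law of cosines on triangle JDN: cos(∠JDN) = ((8·√3)² + 8² − 8²) / (2·8·√3·8) = 192/221.7 = 0.866, so ∠JDN = 30°.

Therefore, the measure of angle ∠JDN = 30°.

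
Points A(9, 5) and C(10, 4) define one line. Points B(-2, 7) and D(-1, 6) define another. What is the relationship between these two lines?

Slope of line 1: m1 = (4 - 5)/(10 - 9) = -1/1 = -1
Slope of line 2: m2 = (6 - 7)/(-1 - -2) = -1/1 = -1
Two lines are parallel if and only if they have equal slopes (or both are vertical).
Here m1 = m2 = -1, confirming the lines are parallel.

Parallel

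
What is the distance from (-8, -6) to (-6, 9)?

d = sqrt((-6 - -8)^2 + (9 - -6)^2)
d = sqrt(2^2 + 15^2)
d = sqrt(4 + 225)
d = sqrt(229)

sqrt(229)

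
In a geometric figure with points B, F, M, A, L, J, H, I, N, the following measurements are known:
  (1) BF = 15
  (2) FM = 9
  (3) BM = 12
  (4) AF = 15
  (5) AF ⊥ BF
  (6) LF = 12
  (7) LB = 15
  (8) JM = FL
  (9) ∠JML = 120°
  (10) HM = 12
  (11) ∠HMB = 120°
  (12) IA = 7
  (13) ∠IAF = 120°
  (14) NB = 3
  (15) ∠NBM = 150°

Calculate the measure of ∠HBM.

Step 1: By the law of cosines on triangle BMH: BH² = 12² + 12² − 2·12·12·cos(120°) = 432, so BH = 12·√3.
Step 2: By the inverse law of cosines on triangle HBM: cos(∠HBM) = ((12·√3)² + 12² − 12²) / (2·12·√3·12) = 432/498.83 = 0.866, so ∠HBM = 30°.

Therefore, the measure of angle ∠HBM = 30°.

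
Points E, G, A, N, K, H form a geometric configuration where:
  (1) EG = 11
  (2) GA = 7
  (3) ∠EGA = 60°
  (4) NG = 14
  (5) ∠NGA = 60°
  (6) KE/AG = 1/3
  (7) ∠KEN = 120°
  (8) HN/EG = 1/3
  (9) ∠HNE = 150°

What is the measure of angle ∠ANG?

Step 1: By the law of cosines on triangle NGA: NA² = 14² + 7² − 2·14·7·cos(60°) = 147, so NA = 7·√3.
Step 2: By the inverse law of cosines on triangle ANG: cos(∠ANG) = ((7·√3)² + 14² − 7²) / (2·7·√3·14) = 294/339.48 = 0.866, so ∠ANG = 30°.

Therefore, the measure of angle ∠ANG = 30°.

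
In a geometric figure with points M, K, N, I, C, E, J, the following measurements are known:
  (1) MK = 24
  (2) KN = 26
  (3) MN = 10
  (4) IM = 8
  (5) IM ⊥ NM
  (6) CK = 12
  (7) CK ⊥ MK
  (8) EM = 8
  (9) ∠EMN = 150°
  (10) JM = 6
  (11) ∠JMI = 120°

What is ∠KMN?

Step 1: By the inverse law of cosines on triangle KMN: cos(∠KMN) = (24² + 10² − 26²) / (2·24·10) = 0/480 = 0, so ∠KMN = 90°.

Therefore, the measure of angle ∠KMN = 90°.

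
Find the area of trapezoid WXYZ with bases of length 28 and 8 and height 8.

Area of a trapezoid = (base1 + base2) * height / 2
Area = (28 + 8) * 8 / 2
Area = 36 * 8 / 2
Area = 288 / 2
Area = 144

144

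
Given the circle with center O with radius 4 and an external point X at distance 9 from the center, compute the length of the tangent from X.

The tangent, radius, and line from the external point to the center form a right triangle.
The right angle is where the tangent meets the radius.
By the Pythagorean theorem: tangent² + 4² = 9²
tangent² = 81 - 16 = 65
tangent = sqrt(65)

sqrt(65)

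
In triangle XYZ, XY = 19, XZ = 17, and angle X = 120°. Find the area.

Area = (1/2)(19)(17) sin(120°) = (1/2)(19)(17)(sqrt(3)/2) = 323*sqrt(3)/4

323*sqrt(3)/4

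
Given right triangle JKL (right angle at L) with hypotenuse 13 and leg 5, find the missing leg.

KL = sqrt(13^2 - 5^2) = sqrt(144) = 12

12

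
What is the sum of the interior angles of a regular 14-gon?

The sum of interior angles of an n-sided polygon is (n - 2) * 180.
For n = 14: (14 - 2) * 180 = 12 * 180 = 2160 degrees.

2160 degrees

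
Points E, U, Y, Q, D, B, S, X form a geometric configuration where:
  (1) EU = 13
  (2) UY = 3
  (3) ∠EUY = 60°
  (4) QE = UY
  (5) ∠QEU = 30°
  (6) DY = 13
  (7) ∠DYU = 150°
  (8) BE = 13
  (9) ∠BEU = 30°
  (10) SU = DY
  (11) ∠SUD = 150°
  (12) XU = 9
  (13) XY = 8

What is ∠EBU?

Step 1: By the law of cosines on triangle BEU: BU² = 13² + 13² − 2·13·13·cos(30°) = 45.28, so BU ≈ 6.73.
Step 2: By the inverse law of cosines on triangle EBU: cos(∠EBU) = (13² + 6.73² − 13²) / (2·13·6.73) = 45.28/174.96 = 0.2588, so ∠EBU = 75°.

Therefore, the measure of angle ∠EBU = 75°.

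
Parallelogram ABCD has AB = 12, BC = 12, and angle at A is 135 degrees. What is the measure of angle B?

Consecutive angles are supplementary: angle B = 180 - 135 = 45 degrees.

45 degrees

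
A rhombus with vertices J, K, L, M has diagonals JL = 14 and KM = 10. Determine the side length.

Half-diagonals are 7 and 5. side = sqrt(7^2 + 5^2) = sqrt(74)

sqrt(74)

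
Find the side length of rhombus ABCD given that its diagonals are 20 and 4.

Half-diagonals are 10 and 2. side = sqrt(10^2 + 2^2) = sqrt(104) = 2*sqrt(26)

2*sqrt(26)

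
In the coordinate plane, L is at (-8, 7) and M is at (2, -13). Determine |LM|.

d = sqrt((10)^2 + (-20)^2) = sqrt(500) = 10*sqrt(5)

10*sqrt(5)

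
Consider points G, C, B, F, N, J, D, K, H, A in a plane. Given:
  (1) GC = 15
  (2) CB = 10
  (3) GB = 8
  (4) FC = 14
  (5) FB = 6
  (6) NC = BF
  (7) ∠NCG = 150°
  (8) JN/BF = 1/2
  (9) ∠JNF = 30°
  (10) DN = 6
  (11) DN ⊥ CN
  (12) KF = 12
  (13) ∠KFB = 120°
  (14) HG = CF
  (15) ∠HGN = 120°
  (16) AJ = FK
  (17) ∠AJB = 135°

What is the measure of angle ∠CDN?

From the given relations: NC = BF = 6.
Step 1: By the law of cosines on triangle DNC: DC² = 6² + 6² − 2·6·6·cos(90°) = 72, so DC = 6·√2.
Step 2: By the inverse law of cosines on triangle CDN: cos(∠CDN) = ((6·√2)² + 6² − 6²) / (2·6·√2·6) = 72/101.82 = 0.7071, so ∠CDN = 45°.

Therefore, the measure of angle ∠CDN = 45°.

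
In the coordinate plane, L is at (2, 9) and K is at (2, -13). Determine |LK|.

d = sqrt((0)^2 + (-22)^2) = sqrt(484) = 22

22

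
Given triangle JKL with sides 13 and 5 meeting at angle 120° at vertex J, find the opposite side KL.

Law of cosines: KL^2 = 13^2 + 5^2 - 2(13)(5)cos(120°) = 259, so KL = sqrt(259).

sqrt(259)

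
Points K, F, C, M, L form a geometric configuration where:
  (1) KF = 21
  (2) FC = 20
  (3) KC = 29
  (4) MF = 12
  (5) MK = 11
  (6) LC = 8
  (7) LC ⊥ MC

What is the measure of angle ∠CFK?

Step 1: By the inverse law of cosines on triangle CFK: cos(∠CFK) = (20² + 21² − 29²) / (2·20·21) = 0/840 = 0, so ∠CFK = 90°.

Therefore, the measure of angle ∠CFK = 90°.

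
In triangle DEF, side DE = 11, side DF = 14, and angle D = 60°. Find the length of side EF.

By the law of cosines: EF^2 = DE^2 + DF^2 - 2*DE*DF*cos(D)
EF^2 = 11^2 + 14^2 - 2*11*14*cos(60°)
EF^2 = 121 + 196 - 308*(1/2)
EF^2 = 163
EF = sqrt(163)

sqrt(163)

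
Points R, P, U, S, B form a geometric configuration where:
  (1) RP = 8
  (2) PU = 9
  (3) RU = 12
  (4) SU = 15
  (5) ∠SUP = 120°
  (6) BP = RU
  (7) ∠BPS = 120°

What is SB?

From the given relations: BP = RU = 12.
Step 1: By the law of cosines on triangle SUP: SP² = 15² + 9² − 2·15·9·cos(120°) = 441, so SP = 21.
Step 2: By the law of cosines on triangle SPB: SB² = 21² + 12² − 2·21·12·cos(120°) = 837, so SB = 3·√93.

Therefore, the length of SB = 3·√93.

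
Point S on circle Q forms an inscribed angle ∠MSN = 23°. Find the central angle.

Central angle = 2 × 23° = 46° (inscribed angle theorem).

46°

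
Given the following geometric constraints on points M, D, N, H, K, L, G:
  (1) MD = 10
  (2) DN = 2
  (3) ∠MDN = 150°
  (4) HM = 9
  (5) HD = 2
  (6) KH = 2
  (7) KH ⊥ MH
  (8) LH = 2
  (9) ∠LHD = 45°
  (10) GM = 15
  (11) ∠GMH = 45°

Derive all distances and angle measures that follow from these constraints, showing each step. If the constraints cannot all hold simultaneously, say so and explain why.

The constraints are consistent.

Step 1: From MD = 10, DN = 2, and ∠MDN = 150°, by the law of cosines:
  MN² = MD² + DN² - 2·MD·DN·cos(150°) = 100 + 4 + 34.64 = 138.6
  MN ≈ 11.77

Step 2: From MH = 9, HK = 2, and ∠MHK = 90°, by the law of cosines:
  MK² = MH² + HK² - 2·MH·HK·cos(90°) = 81 + 4 - 0 = 85
  MK = √85

Step 3: From DH = 2, HL = 2, and ∠DHL = 45°, by the law of cosines:
  DL² = DH² + HL² - 2·DH·HL·cos(45°) = 4 + 4 - 5.657 = 2.343
  DL ≈ 1.53

Step 4: From HM = 9, MG = 15, and ∠HMG = 45°, by the law of cosines:
  HG² = HM² + MG² - 2·HM·MG·cos(45°) = 81 + 225 - 190.9 = 115.1
  HG ≈ 10.73

Step 5: From MD = 10, MH = 9, DH = 2, by the inverse law of cosines:
  cos(∠DMH) = (MD² + MH² - DH²) / (2·MD·MH)
  ∠DMH = 10.48°

Step 6: From DH = 2, DM = 10, HM = 9, by the inverse law of cosines:
  cos(∠HDM) = (DH² + DM² - HM²) / (2·DH·DM)
  ∠HDM = 54.9°

Step 7: From HD = 2, HM = 9, DM = 10, by the inverse law of cosines:
  cos(∠DHM) = (HD² + HM² - DM²) / (2·HD·HM)
  ∠DHM = 114.62°

Step 8: From MD = 10, MN = 11.77, DN = 2, by the inverse law of cosines:
  cos(∠DMN) = (MD² + MN² - DN²) / (2·MD·MN)
  ∠DMN = 4.87°

Step 9: From MH = 9, MK = √85, HK = 2, by the inverse law of cosines:
  cos(∠HMK) = (MH² + MK² - HK²) / (2·MH·MK)
  ∠HMK = 12.53°

Step 10: From DH = 2, DL = 1.53, HL = 2, by the inverse law of cosines:
  cos(∠HDL) = (DH² + DL² - HL²) / (2·DH·DL)
  ∠HDL = 67.5°

Step 11: From ND = 2, NM = 11.77, DM = 10, by the inverse law of cosines:
  cos(∠DNM) = (ND² + NM² - DM²) / (2·ND·NM)
  ∠DNM = 25.13°

Step 12: From HG = 10.73, HM = 9, GM = 15, by the inverse law of cosines:
  cos(∠GHM) = (HG² + HM² - GM²) / (2·HG·HM)
  ∠GHM = 98.61°

Step 13: From KH = 2, KM = √85, HM = 9, by the inverse law of cosines:
  cos(∠HKM) = (KH² + KM² - HM²) / (2·KH·KM)
  ∠HKM = 77.47°

Step 14: From LD = 1.53, LH = 2, DH = 2, by the inverse law of cosines:
  cos(∠DLH) = (LD² + LH² - DH²) / (2·LD·LH)
  ∠DLH = 67.5°

Step 15: From GH = 10.73, GM = 15, HM = 9, by the inverse law of cosines:
  cos(∠HGM) = (GH² + GM² - HM²) / (2·GH·GM)
  ∠HGM = 36.39°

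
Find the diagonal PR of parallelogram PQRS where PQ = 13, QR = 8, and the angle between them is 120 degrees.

The diagonal of a parallelogram can be found by treating two adjacent sides and the diagonal as a triangle.
Applying the law of cosines with sides 13, 8 and included angle 120°:
d^2 = 169 + 64 - 208*cos(120°) = 337
d = sqrt(337)

sqrt(337)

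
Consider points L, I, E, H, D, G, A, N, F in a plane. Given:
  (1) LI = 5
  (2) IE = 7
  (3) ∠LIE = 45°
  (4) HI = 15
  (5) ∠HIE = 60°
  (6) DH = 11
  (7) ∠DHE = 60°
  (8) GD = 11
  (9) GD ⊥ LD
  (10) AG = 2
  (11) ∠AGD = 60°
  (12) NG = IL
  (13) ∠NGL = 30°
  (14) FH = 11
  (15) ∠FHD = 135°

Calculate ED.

Step 1: By the law of cosines on triangle EIH: EH² = 7² + 15² − 2·7·15·cos(60°) = 169, so EH = 13.
Step 2: By the law of cosines on triangle EHD: ED² = 13² + 11² − 2·13·11·cos(60°) = 147, so ED = 7·√3.

Therefore, the length of ED = 7·√3.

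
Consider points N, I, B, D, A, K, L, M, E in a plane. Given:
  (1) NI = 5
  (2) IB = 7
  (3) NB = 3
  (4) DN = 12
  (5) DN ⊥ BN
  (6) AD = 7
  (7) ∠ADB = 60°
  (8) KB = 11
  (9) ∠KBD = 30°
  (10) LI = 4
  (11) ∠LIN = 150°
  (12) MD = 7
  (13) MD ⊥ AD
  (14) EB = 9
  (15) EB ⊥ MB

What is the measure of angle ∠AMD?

Step 1: By the law of cosines on triangle MDA: MA² = 7² + 7² − 2·7·7·cos(90°) = 98, so MA = 7·√2.
Step 2: By the inverse law of cosines on triangle AMD: cos(∠AMD) = ((7·√2)² + 7² − 7²) / (2·7·√2·7) = 98/138.59 = 0.7071, so ∠AMD = 45°.

Therefore, the measure of angle ∠AMD = 45°.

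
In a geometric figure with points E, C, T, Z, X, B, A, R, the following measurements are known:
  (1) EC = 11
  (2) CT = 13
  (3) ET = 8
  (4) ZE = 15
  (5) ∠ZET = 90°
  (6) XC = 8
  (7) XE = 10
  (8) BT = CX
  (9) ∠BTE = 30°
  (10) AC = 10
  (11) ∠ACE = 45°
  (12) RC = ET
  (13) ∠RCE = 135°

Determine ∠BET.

From the given relations: BT = CX = 8.
Step 1: By the law of cosines on triangle ETB: EB² = 8² + 8² − 2·8·8·cos(30°) = 17.15, so EB ≈ 4.14.
Step 2: By the inverse law of cosines on triangle BET: cos(∠BET) = (4.14² + 8² − 8²) / (2·4.14·8) = 17.15/66.26 = 0.2588, so ∠BET = 75°.

Therefore, the measure of angle ∠BET = 75°.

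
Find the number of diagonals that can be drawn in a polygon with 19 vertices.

The number of diagonals in an n-gon is n(n - 3)/2.
For n = 19: 19(19 - 3)/2 = 19 × 16 / 2 = 152.

152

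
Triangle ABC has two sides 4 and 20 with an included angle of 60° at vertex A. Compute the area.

When two sides and the included angle are known, the area formula is (1/2)ab sin(C).
The height from one side to the opposite vertex is 20 sin(60°) = 10*sqrt(3).
Area = (1/2) * 4 * 10*sqrt(3) = 20*sqrt(3).

20*sqrt(3)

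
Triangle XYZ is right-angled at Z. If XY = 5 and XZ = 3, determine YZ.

By the Pythagorean theorem: YZ^2 = XY^2 - XZ^2
YZ^2 = 5^2 - 3^2 = 25 - 9 = 16
YZ = sqrt(16) = 4

4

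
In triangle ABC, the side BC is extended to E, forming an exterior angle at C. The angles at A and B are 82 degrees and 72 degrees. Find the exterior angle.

Exterior angle = 82 + 72 = 154 degrees (exterior angle theorem).

154 degrees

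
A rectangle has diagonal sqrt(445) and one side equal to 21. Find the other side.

b = sqrt(d^2 - a^2) = sqrt(445 - 441) = sqrt(4) = 2

2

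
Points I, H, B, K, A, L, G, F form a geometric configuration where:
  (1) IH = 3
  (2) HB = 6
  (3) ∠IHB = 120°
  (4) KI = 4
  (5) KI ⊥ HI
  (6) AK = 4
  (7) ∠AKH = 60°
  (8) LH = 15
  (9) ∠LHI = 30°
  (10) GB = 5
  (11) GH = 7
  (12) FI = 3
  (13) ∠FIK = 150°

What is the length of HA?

Step 1: By the law of cosines on triangle HIK: HK² = 3² + 4² − 2·3·4·cos(90°) = 25, so HK = 5.
Step 2: By the law of cosines on triangle HKA: HA² = 5² + 4² − 2·5·4·cos(60°) = 21, so HA = √21.

Therefore, the length of HA = √21.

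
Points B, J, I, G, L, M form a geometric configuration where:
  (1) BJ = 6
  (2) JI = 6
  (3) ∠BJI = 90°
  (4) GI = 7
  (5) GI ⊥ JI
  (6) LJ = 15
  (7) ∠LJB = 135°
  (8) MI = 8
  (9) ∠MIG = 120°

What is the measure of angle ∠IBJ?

Step 1: By the law of cosines on triangle BJI: BI² = 6² + 6² − 2·6·6·cos(90°) = 72, so BI = 6·√2.
Step 2: By the inverse law of cosines on triangle IBJ: cos(∠IBJ) = ((6·√2)² + 6² − 6²) / (2·6·√2·6) = 72/101.82 = 0.7071, so ∠IBJ = 45°.

Therefore, the measure of angle ∠IBJ = 45°.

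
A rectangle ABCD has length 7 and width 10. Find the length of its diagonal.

A rectangle's diagonal splits it into two right triangles, with the diagonal as the hypotenuse.
By the Pythagorean theorem, d^2 = 7^2 + 10^2 = 149.
Therefore d = sqrt(149).

sqrt(149)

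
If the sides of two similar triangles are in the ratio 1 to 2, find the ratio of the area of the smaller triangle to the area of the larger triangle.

Area scales with the square of linear dimensions. If every length is multiplied by 1/2, then the area is multiplied by (1/2)^2 = 1/4.
The area ratio is 1:4.

1:4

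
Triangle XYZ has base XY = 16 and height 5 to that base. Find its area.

Area = (1/2) * base * height
Area = (1/2) * 16 * 5
Area = 40

40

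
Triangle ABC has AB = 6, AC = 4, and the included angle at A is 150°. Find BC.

By the law of cosines: BC^2 = AB^2 + AC^2 - 2*AB*AC*cos(A)
BC^2 = 6^2 + 4^2 - 2*6*4*cos(150°)
BC^2 = 36 + 16 - 48*(-sqrt(3)/2)
BC^2 = 24*sqrt(3) + 52
BC = 2*sqrt(6*sqrt(3) + 13)

2*sqrt(6*sqrt(3) + 13)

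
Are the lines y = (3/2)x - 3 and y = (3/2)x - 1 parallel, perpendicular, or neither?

Slope of line 1: m1 = 3/2
Slope of line 2: m2 = 3/2
m1 = m2, so the lines are parallel.

Parallel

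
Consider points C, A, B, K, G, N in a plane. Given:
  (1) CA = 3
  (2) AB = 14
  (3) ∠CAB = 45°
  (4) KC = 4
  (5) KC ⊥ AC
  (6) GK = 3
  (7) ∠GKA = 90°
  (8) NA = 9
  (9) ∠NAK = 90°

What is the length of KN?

Step 1: By the law of cosines on triangle KCA: KA² = 4² + 3² − 2·4·3·cos(90°) = 25, so KA = 5.
Step 2: By the law of cosines on triangle KAN: KN² = 5² + 9² − 2·5·9·cos(90°) = 106, so KN = √106.

Therefore, the length of KN = √106.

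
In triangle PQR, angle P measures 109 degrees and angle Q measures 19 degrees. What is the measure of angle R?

By the triangle angle sum property, the three interior angles of any triangle add up to 180°.
We know angle P = 109° and angle Q = 19°, so their sum is 128°.
Therefore angle R = 180° - 128° = 52°.

52 degrees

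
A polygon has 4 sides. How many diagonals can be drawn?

Each of the 4 vertices connects to 1 non-adjacent vertices via diagonals.
Total connections = 4 × 1 = 4, but each diagonal is counted twice.
Number of diagonals = 4 / 2 = 2.

2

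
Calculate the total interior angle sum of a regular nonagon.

The sum of interior angles of an n-sided polygon is (n - 2) * 180.
For n = 9: (9 - 2) * 180 = 7 * 180 = 1260 degrees.

1260 degrees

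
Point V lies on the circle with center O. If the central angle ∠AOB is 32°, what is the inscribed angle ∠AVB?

Inscribed angle = 32° / 2 = 16° (inscribed angle theorem).

16°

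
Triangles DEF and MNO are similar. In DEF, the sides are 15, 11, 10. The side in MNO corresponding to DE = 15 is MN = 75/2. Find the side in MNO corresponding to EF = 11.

k = 75/2/15 = 5/2. NO = 5/2 * 11 = 55/2.

55/2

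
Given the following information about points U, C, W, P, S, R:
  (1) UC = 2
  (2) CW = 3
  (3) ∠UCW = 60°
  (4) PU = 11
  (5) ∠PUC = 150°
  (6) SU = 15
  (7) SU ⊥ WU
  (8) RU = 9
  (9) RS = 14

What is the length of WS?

Step 1: By the law of cosines on triangle UCW: UW² = 2² + 3² − 2·2·3·cos(60°) = 7, so UW = √7.
Step 2: By the law of cosines on triangle WUS: WS² = √7² + 15² − 2·√7·15·cos(90°) = 232, so WS = 2·√58.

Therefore, the length of WS = 2·√58.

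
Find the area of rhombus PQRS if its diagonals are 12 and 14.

Area = (12 * 14) / 2 = 168 / 2 = 84

84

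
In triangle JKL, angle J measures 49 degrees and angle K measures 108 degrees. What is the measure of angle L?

The interior angles sum to 180°: angle L = 180 - 49 - 108 = 23°.
The triangle is obtuse (angles 49°, 108°, 23°).

23 degrees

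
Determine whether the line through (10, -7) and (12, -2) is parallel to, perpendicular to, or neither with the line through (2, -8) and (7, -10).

Slope of line 1: m1 = (-2 - -7)/(12 - 10) = 5/2 = 5/2
Slope of line 2: m2 = (-10 - -8)/(7 - 2) = -2/5 = -2/5
Two lines are perpendicular when the product of their slopes is -1 (negative reciprocals).
m1 * m2 = (5/2) * (-2/5) = -1, confirming perpendicularity.

Perpendicular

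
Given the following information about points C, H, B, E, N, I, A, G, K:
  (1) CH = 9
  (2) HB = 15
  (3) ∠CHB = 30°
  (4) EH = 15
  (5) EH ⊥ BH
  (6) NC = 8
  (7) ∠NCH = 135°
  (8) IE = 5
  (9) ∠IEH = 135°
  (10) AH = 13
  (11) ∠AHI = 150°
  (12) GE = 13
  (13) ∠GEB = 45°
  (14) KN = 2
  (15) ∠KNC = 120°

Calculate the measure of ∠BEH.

Step 1: By the law of cosines on triangle EHB: EB² = 15² + 15² − 2·15·15·cos(90°) = 450, so EB = 15·√2.
Step 2: By the inverse law of cosines on triangle BEH: cos(∠BEH) = ((15·√2)² + 15² − 15²) / (2·15·√2·15) = 450/636.4 = 0.7071, so ∠BEH = 45°.

Therefore, the measure of angle ∠BEH = 45°.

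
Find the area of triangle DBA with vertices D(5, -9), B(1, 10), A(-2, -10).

Shoelace: Area = (1/2)|5(10--10) + 1(-10--9) + -2(-9-10)| = (1/2)(137) = 137/2

137/2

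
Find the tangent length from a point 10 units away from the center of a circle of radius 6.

The tangent, radius, and line from the external point to the center form a right triangle.
The right angle is where the tangent meets the radius.
By the Pythagorean theorem: tangent² + 6² = 10²
tangent² = 100 - 36 = 64
tangent = 8

8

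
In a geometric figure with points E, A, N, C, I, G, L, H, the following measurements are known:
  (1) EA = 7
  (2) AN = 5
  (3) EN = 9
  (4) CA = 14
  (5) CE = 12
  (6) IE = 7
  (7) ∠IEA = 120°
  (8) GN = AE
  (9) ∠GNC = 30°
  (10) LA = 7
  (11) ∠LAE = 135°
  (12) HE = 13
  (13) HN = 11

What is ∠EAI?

Step 1: By the law of cosines on triangle AEI: AI² = 7² + 7² − 2·7·7·cos(120°) = 147, so AI = 7·√3.
Step 2: By the inverse law of cosines on triangle EAI: cos(∠EAI) = (7² + (7·√3)² − 7²) / (2·7·7·√3) = 147/169.74 = 0.866, so ∠EAI = 30°.

Therefore, the measure of angle ∠EAI = 30°.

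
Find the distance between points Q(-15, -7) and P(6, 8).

d = sqrt((6 - -15)^2 + (8 - -7)^2)
d = sqrt(21^2 + 15^2)
d = sqrt(441 + 225)
d = sqrt(666) = 3*sqrt(74)

3*sqrt(74)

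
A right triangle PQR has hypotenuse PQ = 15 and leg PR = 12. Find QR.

By the Pythagorean theorem: QR^2 = PQ^2 - PR^2
QR^2 = 15^2 - 12^2 = 225 - 144 = 81
QR = sqrt(81) = 9

9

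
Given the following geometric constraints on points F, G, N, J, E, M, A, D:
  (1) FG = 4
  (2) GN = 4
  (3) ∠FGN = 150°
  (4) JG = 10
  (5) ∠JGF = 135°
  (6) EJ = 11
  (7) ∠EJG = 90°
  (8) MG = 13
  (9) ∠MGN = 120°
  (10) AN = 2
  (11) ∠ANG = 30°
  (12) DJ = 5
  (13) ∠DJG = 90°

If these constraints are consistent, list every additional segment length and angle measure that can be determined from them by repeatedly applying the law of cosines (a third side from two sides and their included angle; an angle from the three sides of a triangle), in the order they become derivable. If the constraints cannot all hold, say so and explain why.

The constraints are consistent. Derivable facts, in order:
After 1 step:
- FJ ≈ 13.14
- FN ≈ 7.73
- GA ≈ 2.48
- GD = 5·√5
- GE ≈ 14.87
- NM ≈ 15.39
After 2 steps:
- ∠AGN = 23.79°
- ∠DGJ = 26.57°
- ∠EGJ = 47.73°
- ∠FJG = 12.43°
- ∠FNG = 15°
- ∠GAN = 126.21°
- ∠GDJ = 63.43°
- ∠GEJ = 42.27°
- ∠GFJ = 32.57°
- ∠GFN = 15°
- ∠GMN = 13°
- ∠GNM = 47°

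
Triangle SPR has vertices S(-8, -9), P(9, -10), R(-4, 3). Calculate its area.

The Shoelace formula computes the area from vertex coordinates by summing cross products.
For vertices (-8,-9), (9,-10), (-4,3):
Signed sum = -8*-10 - 9*-9 + 9*3 - -4*-10 + -4*-9 - -8*3
= 161 + -13 + 60 = 208
Area = (1/2)|208| = 104.

104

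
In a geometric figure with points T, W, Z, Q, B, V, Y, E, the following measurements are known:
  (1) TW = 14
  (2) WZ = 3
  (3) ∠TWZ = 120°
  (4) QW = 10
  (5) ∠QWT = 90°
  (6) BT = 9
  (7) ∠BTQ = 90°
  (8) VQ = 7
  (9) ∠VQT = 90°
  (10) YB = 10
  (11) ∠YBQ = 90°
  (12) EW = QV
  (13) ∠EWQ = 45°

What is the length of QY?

Step 1: By the law of cosines on triangle QWT: QT² = 10² + 14² − 2·10·14·cos(90°) = 296, so QT = 2·√74.
Step 2: By the law of cosines on triangle BTQ: BQ² = 9² + (2·√74)² − 2·9·2·√74·cos(90°) = 377, so BQ ≈ 19.42.
Step 3: By the law of cosines on triangle QBY: QY² = 19.42² + 10² − 2·19.42·10·cos(90°) = 477, so QY = 3·√53.

Therefore, the length of QY = 3·√53.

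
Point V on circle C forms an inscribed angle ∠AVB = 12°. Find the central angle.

The inscribed angle theorem states that a central angle is always twice any inscribed angle that subtends the same arc.
Since the inscribed angle is 12°, the central angle = 2 × 12° = 24°.

24°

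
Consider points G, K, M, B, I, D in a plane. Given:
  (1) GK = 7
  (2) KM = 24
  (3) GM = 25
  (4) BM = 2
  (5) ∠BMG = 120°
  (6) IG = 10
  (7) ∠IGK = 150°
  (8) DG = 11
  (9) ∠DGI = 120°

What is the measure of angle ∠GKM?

Step 1: By the inverse law of cosines on triangle GKM: cos(∠GKM) = (7² + 24² − 25²) / (2·7·24) = 0/336 = 0, so ∠GKM = 90°.

Therefore, the measure of angle ∠GKM = 90°.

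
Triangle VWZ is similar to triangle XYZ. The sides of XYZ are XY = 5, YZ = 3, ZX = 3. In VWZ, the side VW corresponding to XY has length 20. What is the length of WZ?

Similar triangles have proportional sides. Setting up the proportion:
VW / XY = WZ / YZ
20 / 5 = WZ / 3
WZ = 3 * 20 / 5 = 12.

12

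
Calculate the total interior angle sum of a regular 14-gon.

The sum of interior angles of an n-sided polygon is (n - 2) * 180.
For n = 14: (14 - 2) * 180 = 12 * 180 = 2160 degrees.

2160 degrees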